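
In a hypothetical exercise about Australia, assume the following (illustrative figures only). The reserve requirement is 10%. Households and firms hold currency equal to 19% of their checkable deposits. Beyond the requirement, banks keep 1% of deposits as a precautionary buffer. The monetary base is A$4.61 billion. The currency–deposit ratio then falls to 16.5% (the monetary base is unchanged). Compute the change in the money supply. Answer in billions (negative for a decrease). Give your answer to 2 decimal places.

Initially m₁ = (1 + 0.19) / (0.1 + 0.01 + 0.19) ≈ 3.9667, so M₁ = 3.9667 × 4.61 ≈ 18.2865 billion.
After the change m₂ = (1 + 0.165) / (0.1 + 0.01 + 0.165) ≈ 4.2364, so M₂ = 4.2364 × 4.61 ≈ 19.5298 billion.
ΔM = M₂ − M₁ = 19.5298 − 18.2865 = 1.2433 billion.

A$1.24 billion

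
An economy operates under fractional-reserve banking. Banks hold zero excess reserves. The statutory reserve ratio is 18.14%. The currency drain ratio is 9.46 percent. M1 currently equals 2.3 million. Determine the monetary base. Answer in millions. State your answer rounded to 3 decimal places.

The money multiplier is m = (1 + c) / (rr + c) = (1 + 0.0946) / (0.1814 + 0.0946) ≈ 3.96594.
MB = M / m = 2.3 / 3.96594 ≈ 0.5799 million.

0.580 million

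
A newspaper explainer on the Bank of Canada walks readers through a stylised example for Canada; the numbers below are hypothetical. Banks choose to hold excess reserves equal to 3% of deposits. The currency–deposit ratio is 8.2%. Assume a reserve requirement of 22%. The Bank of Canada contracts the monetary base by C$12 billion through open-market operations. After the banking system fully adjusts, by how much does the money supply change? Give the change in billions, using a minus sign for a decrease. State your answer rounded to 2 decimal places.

-39.11 billion

The money multiplier is m = (1 + c) / (rr + e + c) = (1 + 0.082) / (0.22 + 0.03 + 0.082) ≈ 3.25904.
The sale removes 12 billion of base, so ΔM = m × ΔMB = 3.25904 × (−12) ≈ -39.1085 billion.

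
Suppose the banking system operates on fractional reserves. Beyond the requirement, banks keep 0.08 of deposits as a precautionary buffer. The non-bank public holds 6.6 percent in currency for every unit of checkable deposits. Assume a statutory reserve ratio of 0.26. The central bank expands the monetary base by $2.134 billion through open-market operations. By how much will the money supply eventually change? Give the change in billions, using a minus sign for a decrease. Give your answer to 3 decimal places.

$5.603 billion

The money multiplier is m = (1 + c) / (rr + e + c) = (1 + 0.066) / (0.26 + 0.08 + 0.066) ≈ 2.62562.
The purchase adds 2.134 billion of base, so ΔM = m × ΔMB = 2.62562 × (+2.134) ≈ 5.6031 billion.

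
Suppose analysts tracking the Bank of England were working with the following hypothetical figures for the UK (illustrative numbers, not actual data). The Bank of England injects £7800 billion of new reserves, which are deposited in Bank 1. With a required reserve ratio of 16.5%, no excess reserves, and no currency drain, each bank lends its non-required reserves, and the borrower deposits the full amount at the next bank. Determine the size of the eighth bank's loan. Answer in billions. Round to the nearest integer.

£1843 billion

Each bank lends a fraction (1 − rr) = 0.8350 of the deposit it receives, so Bank 8 receives 7800·0.8350^7 and lends 7800·0.8350^8 ≈ 1843.2592 billion.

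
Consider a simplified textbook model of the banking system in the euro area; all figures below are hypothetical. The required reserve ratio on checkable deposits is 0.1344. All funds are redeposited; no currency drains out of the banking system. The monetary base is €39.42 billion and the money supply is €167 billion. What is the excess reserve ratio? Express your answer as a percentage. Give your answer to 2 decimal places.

10.16%

Using m = M/MB = 167/39.42 ≈ 4.236428. Since m = (1 + c)/(c + rr + e), the denominator satisfies c + rr + e = (1 + c)/m = (1 + 0) / 4.236428 ≈ 0.236048.
With c = 0 and rr = 0.1344, the excess reserve ratio is 0.236048 − 0 − 0.1344 = 0.101648.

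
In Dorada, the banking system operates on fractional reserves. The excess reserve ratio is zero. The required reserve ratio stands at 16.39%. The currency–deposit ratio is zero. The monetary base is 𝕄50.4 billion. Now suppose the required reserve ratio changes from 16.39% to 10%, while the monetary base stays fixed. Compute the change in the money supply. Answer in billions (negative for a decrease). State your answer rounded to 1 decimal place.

𝕄196.5 billion

Initially m₁ = 1 / (0.1639) ≈ 6.1013, so M₁ = 6.1013 × 50.4 ≈ 307.5055 billion.
After the change m₂ = 1 / (0.1) = 10, so M₂ = 10 × 50.4 = 504 billion.
ΔM = M₂ − M₁ = 504 − 307.5055 = 196.4945 billion.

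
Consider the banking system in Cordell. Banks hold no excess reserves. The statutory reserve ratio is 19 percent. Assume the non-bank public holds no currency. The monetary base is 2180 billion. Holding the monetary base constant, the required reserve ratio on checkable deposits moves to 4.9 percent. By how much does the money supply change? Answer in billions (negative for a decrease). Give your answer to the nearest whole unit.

33016 billion

Initially m₁ = 1 / (0.19) ≈ 5.26316, so M₁ = 5.26316 × 2180 = 11473.6888 billion.
After the change m₂ = 1 / (0.049) ≈ 20.40816, so M₂ = 20.40816 × 2180 = 44489.7888 billion.
ΔM = M₂ − M₁ = 44489.7888 − 11473.6888 = 33016.1 billion.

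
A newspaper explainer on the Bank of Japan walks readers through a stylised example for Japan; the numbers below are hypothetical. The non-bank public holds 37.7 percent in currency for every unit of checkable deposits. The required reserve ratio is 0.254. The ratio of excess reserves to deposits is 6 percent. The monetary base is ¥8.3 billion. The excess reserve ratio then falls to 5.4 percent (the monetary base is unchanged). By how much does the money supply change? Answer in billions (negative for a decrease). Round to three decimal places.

¥0.145 billion

Initially m₁ = (1 + 0.377) / (0.254 + 0.06 + 0.377) ≈ 1.99276, so M₁ = 1.99276 × 8.3 ≈ 16.5399 billion.
After the change m₂ = (1 + 0.377) / (0.254 + 0.054 + 0.377) ≈ 2.01022, so M₂ = 2.01022 × 8.3 ≈ 16.6848 billion.
ΔM = M₂ − M₁ = 16.6848 − 16.5399 = 0.1449 billion.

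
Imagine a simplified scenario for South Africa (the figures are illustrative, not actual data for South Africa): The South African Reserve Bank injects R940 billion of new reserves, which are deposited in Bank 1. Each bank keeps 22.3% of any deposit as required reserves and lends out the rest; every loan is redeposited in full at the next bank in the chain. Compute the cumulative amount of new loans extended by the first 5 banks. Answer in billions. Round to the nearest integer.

Bank i lends (1 − rr)^i of the original deposit: Bank 1 lends 940·0.7770 = 730.3800, Bank 2 lends 940·0.7770² ≈ 567.5053, and so on.
Summing a geometric series: total = 940·[0.7770·(1 − 0.7770^5) / (1 − 0.7770)] ≈ 2347.6715 billion.

R2348 billion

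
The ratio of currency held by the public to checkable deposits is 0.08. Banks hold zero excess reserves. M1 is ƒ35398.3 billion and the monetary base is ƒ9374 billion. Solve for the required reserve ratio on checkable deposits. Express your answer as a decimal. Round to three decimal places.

0.206

Using m = M/MB = 35398.3/9374 ≈ 3.776221. Since m = (1 + c)/(c + rr + e), the denominator satisfies c + rr + e = (1 + c)/m = (1 + 0.08) / 3.776221 ≈ 0.286000.
With c = 0.08 and e = 0, the required reserve ratio on checkable deposits is 0.286000 − 0.08 − 0 = 0.206.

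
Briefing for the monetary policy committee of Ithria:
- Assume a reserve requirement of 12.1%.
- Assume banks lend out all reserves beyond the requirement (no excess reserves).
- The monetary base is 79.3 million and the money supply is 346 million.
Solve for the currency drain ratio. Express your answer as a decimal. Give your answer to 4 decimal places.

Using m = M/MB = 346/79.3 ≈ 4.363178. From m = (1 + c)/(c + rr + e), rearranging gives 1 + c = m·(c + rr + e), so c·(1 − m) = m·(rr + e) − 1.
Hence c = [m·(rr + e) − 1]/(1 − m) = [4.363178 × (0.121 + 0) − 1] / (1 − 4.363178) ≈ 0.140360.

0.1404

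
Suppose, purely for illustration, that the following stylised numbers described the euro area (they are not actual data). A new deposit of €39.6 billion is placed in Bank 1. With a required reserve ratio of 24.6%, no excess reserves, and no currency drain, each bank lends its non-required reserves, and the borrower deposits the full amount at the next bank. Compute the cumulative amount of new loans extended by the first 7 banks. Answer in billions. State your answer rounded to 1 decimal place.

Bank i lends (1 − rr)^i of the original deposit: Bank 1 lends 39.6·0.7540 = 29.8584, Bank 2 lends 39.6·0.7540² ≈ 22.5132, and so on.
Summing a geometric series: total = 39.6·[0.7540·(1 − 0.7540^7) / (1 − 0.7540)] ≈ 104.5593 billion.

€104.6 billion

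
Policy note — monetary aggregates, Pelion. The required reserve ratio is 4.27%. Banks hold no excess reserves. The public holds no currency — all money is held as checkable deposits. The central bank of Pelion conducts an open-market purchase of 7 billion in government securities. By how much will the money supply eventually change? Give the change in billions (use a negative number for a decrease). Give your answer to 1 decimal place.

163.9 billion

The simple money multiplier is m = 1/rr = 1/0.0427 ≈ 23.4192.
An open-market purchase increases the monetary base by 7 billion, so ΔM = m × ΔMB = 23.4192 × 7 = 163.9344 billion.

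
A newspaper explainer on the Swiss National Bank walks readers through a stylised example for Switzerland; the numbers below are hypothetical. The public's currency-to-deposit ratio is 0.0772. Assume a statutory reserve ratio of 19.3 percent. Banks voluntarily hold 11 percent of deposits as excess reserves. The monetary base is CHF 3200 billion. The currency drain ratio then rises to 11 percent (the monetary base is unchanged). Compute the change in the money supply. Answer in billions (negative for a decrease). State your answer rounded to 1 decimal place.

-465.9 billion

Initially m₁ = (1 + 0.0772) / (0.193 + 0.11 + 0.0772) ≈ 2.833246, so M₁ = 2.833246 × 3200 = 9066.3872 billion.
After the change m₂ = (1 + 0.11) / (0.193 + 0.11 + 0.11) ≈ 2.687651, so M₂ = 2.687651 × 3200 = 8600.4832 billion.
ΔM = M₂ − M₁ = 8600.4832 − 9066.3872 = -465.904 billion.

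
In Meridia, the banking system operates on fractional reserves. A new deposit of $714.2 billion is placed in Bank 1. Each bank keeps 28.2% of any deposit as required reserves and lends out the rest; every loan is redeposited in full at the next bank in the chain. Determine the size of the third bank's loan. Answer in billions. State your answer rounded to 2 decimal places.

$264.36 billion

Each bank lends a fraction (1 − rr) = 0.7180 of the deposit it receives, so Bank 3 receives 714.2·0.7180^2 and lends 714.2·0.7180^3 ≈ 264.3584 billion.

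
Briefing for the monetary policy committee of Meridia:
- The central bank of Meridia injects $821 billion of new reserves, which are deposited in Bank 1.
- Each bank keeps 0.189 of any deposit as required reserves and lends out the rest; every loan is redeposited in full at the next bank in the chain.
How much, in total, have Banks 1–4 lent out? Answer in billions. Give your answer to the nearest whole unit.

Bank i lends (1 − rr)^i of the original deposit: Bank 1 lends 821·0.8110 = 665.8310, Bank 2 lends 821·0.8110² ≈ 539.9889, and so on.
Summing a geometric series: total = 821·[0.8110·(1 − 0.8110^4) / (1 − 0.8110)] ≈ 1998.9130 billion.

$1999 billion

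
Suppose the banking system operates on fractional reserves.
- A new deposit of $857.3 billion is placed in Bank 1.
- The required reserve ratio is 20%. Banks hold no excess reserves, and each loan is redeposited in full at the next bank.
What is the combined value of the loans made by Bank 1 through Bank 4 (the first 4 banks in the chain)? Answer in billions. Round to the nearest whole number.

$2025 billion

Bank i lends (1 − rr)^i of the original deposit: Bank 1 lends 857.3·0.8000 = 685.8400, Bank 2 lends 857.3·0.8000² = 548.6720, and so on.
Summing a geometric series: total = 857.3·[0.8000·(1 − 0.8000^4) / (1 − 0.8000)] ≈ 2024.5997 billion.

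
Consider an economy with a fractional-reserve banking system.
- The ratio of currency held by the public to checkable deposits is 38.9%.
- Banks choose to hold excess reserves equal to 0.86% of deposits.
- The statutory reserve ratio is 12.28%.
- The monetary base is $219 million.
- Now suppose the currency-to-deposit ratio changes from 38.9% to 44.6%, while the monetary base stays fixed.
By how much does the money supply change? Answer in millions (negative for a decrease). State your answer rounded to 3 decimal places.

Initially m₁ = (1 + 0.389) / (0.1228 + 0.0086 + 0.389) ≈ 2.6691007, so M₁ = 2.6691007 × 219 ≈ 584.5331 million.
After the change m₂ = (1 + 0.446) / (0.1228 + 0.0086 + 0.446) ≈ 2.5043298, so M₂ = 2.5043298 × 219 ≈ 548.4482 million.
ΔM = M₂ − M₁ = 548.4482 − 584.5331 = -36.0849 million.

-36.085 million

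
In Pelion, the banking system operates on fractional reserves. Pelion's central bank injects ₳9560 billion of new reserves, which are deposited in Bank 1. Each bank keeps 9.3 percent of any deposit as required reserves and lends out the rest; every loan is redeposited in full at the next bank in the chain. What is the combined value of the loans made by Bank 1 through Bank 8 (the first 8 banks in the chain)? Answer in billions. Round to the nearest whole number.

₳50534 billion

Bank i lends (1 − rr)^i of the original deposit: Bank 1 lends 9560·0.9070 = 8670.9200, Bank 2 lends 9560·0.9070² ≈ 7864.5244, and so on.
Summing a geometric series: total = 9560·[0.9070·(1 − 0.9070^8) / (1 − 0.9070)] ≈ 50534.4549 billion.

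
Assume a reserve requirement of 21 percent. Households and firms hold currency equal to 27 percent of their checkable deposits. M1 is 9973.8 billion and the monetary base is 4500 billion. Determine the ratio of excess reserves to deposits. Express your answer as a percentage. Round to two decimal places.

Using m = M/MB = 9973.8/4500 = 2.216400. Since m = (1 + c)/(c + rr + e), the denominator satisfies c + rr + e = (1 + c)/m = (1 + 0.27) / 2.216400 ≈ 0.573001.
With c = 0.27 and rr = 0.21, the ratio of excess reserves to deposits is 0.573001 − 0.27 − 0.21 = 0.093001.

9.30%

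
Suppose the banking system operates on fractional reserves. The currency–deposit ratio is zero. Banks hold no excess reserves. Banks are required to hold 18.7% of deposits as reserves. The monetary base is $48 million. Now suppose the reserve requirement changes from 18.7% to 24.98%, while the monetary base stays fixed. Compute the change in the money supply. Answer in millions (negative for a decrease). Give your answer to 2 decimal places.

Initially m₁ = 1 / (0.187) ≈ 5.34759, so M₁ = 5.34759 × 48 ≈ 256.6843 million.
After the change m₂ = 1 / (0.2498) ≈ 4.00320, so M₂ = 4.00320 × 48 = 192.1536 million.
ΔM = M₂ − M₁ = 192.1536 − 256.6843 = -64.5307 million.

-64.53 million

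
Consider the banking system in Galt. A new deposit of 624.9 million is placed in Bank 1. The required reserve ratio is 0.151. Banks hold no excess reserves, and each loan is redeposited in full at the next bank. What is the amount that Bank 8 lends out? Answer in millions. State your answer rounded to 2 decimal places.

168.68 million

Each bank lends a fraction (1 − rr) = 0.8490 of the deposit it receives, so Bank 8 receives 624.9·0.8490^7 and lends 624.9·0.8490^8 ≈ 168.6833 million.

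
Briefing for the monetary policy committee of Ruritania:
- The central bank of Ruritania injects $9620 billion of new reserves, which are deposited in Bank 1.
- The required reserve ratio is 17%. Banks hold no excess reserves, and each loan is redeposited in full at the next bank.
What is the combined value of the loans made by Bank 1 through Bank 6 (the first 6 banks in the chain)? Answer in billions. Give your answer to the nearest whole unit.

Bank i lends (1 − rr)^i of the original deposit: Bank 1 lends 9620·0.8300 = 7984.6000, Bank 2 lends 9620·0.8300² = 6627.2180, and so on.
Summing a geometric series: total = 9620·[0.8300·(1 − 0.8300^6) / (1 − 0.8300)] ≈ 31612.4229 billion.

$31612 billion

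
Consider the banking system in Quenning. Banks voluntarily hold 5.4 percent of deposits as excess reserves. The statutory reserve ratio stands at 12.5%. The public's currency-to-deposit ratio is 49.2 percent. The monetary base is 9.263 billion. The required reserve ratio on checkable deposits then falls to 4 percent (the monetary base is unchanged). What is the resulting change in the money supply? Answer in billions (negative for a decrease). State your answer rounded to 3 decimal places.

2.988 billion

Initially m₁ = (1 + 0.492) / (0.125 + 0.054 + 0.492) ≈ 2.22355, so M₁ = 2.22355 × 9.263 ≈ 20.5967 billion.
After the change m₂ = (1 + 0.492) / (0.04 + 0.054 + 0.492) ≈ 2.54608, so M₂ = 2.54608 × 9.263 ≈ 23.5843 billion.
ΔM = M₂ − M₁ = 23.5843 − 20.5967 = 2.9876 billion.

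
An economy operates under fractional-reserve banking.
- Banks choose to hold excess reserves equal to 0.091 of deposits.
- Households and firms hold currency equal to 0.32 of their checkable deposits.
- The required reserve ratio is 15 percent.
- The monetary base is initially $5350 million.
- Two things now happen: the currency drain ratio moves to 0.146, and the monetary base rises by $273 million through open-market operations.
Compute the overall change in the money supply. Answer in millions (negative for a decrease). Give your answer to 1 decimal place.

$4062.8 million

Before: m₁ = (1 + 0.32) / (0.15 + 0.091 + 0.32) ≈ 2.352941, MB₁ = 5350, so M₁ = 2.352941 × 5350 ≈ 12588.2344 million.
After: m₂ = (1 + 0.146) / (0.15 + 0.091 + 0.146) ≈ 2.961240, MB₂ = 5350 + 273 = 5623, so M₂ = 2.961240 × 5623 ≈ 16651.0525 million.
ΔM = M₂ − M₁ = 16651.0525 − 12588.2344 = 4062.8181 million.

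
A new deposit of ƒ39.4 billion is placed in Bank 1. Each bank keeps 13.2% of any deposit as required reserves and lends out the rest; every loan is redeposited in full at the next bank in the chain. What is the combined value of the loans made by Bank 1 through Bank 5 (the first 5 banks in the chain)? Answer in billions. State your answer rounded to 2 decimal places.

Bank i lends (1 − rr)^i of the original deposit: Bank 1 lends 39.4·0.8680 = 34.1992, Bank 2 lends 39.4·0.8680² ≈ 29.6849, and so on.
Summing a geometric series: total = 39.4·[0.8680·(1 − 0.8680^5) / (1 − 0.8680)] ≈ 131.4290 billion.

ƒ131.43 billion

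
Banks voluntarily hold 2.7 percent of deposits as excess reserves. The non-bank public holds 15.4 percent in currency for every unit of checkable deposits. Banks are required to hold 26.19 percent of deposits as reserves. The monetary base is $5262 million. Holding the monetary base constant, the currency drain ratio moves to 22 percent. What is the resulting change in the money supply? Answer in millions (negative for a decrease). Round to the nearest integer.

Initially m₁ = (1 + 0.154) / (0.2619 + 0.027 + 0.154) ≈ 2.60555, so M₁ = 2.60555 × 5262 = 13710.4041 million.
After the change m₂ = (1 + 0.22) / (0.2619 + 0.027 + 0.22) ≈ 2.39733, so M₂ = 2.39733 × 5262 ≈ 12614.7505 million.
ΔM = M₂ − M₁ = 12614.7505 − 13710.4041 = -1095.6536 million.

-1096 million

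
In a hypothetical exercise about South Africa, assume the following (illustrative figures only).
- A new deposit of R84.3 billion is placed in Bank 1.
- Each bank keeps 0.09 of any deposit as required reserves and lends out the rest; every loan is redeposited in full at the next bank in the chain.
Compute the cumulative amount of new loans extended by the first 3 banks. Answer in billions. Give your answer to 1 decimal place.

R210.0 billion

Bank i lends (1 − rr)^i of the original deposit: Bank 1 lends 84.3·0.9100 = 76.7130, Bank 2 lends 84.3·0.9100² ≈ 69.8088, and so on.
Summing a geometric series: total = 84.3·[0.9100·(1 − 0.9100^3) / (1 − 0.9100)] ≈ 210.0479 billion.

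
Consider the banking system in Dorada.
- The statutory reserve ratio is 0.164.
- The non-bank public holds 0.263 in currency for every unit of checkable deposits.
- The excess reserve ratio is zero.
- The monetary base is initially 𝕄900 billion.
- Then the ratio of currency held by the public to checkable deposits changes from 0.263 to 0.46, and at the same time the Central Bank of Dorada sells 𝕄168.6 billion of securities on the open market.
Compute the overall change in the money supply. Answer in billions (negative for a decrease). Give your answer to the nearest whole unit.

Before: m₁ = (1 + 0.263) / (0.164 + 0.263) ≈ 2.9578, MB₁ = 900, so M₁ = 2.9578 × 900 = 2662.02 billion.
After: m₂ = (1 + 0.46) / (0.164 + 0.46) ≈ 2.3397, MB₂ = 900 − 168.6 = 731.4, so M₂ = 2.3397 × 731.4 ≈ 1711.2566 billion.
ΔM = M₂ − M₁ = 1711.2566 − 2662.02 = -950.7634 billion.

-951 billion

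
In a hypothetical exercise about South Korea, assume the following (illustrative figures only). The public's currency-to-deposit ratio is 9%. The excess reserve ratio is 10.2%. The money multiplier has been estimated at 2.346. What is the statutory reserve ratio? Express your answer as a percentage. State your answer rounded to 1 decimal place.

27.3%

Using m = 2.346. Since m = (1 + c)/(c + rr + e), the denominator satisfies c + rr + e = (1 + c)/m = (1 + 0.09) / 2.346 ≈ 0.464621.
With c = 0.09 and e = 0.102, the statutory reserve ratio is 0.464621 − 0.09 − 0.102 = 0.272621.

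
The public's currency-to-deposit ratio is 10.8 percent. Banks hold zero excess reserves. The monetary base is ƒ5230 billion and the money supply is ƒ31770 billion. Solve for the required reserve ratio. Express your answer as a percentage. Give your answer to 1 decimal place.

Using m = M/MB = 31770/5230 ≈ 6.074570. Since m = (1 + c)/(c + rr + e), the denominator satisfies c + rr + e = (1 + c)/m = (1 + 0.108) / 6.074570 ≈ 0.182400.
With c = 0.108 and e = 0, the required reserve ratio is 0.182400 − 0.108 − 0 = 0.0744.

7.4%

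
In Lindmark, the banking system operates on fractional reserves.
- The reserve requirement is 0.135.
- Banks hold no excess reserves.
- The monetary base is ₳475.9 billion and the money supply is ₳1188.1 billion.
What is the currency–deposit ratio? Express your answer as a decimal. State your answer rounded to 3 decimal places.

Using m = M/MB = 1188.1/475.9 ≈ 2.496533. From m = (1 + c)/(c + rr + e), rearranging gives 1 + c = m·(c + rr + e), so c·(1 − m) = m·(rr + e) − 1.
Hence c = [m·(rr + e) − 1]/(1 − m) = [2.496533 × (0.135 + 0) − 1] / (1 − 2.496533) ≈ 0.443003.

0.443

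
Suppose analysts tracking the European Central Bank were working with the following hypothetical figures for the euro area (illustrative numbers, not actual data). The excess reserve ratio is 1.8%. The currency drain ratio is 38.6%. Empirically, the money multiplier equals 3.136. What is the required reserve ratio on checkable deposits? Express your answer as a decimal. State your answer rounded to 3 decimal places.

0.038

Using m = 3.136. Since m = (1 + c)/(c + rr + e), the denominator satisfies c + rr + e = (1 + c)/m = (1 + 0.386) / 3.136 ≈ 0.441964.
With c = 0.386 and e = 0.018, the required reserve ratio on checkable deposits is 0.441964 − 0.386 − 0.018 = 0.037964.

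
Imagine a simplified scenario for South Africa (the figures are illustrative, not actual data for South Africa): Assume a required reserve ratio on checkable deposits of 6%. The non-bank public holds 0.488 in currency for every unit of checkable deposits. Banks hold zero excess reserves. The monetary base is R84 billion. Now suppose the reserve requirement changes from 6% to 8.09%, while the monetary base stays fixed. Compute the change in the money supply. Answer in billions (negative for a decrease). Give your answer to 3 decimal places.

Initially m₁ = (1 + 0.488) / (0.06 + 0.488) ≈ 2.715328, so M₁ = 2.715328 × 84 ≈ 228.0876 billion.
After the change m₂ = (1 + 0.488) / (0.0809 + 0.488) ≈ 2.615574, so M₂ = 2.615574 × 84 ≈ 219.7082 billion.
ΔM = M₂ − M₁ = 219.7082 − 228.0876 = -8.3794 billion.

-8.379 billion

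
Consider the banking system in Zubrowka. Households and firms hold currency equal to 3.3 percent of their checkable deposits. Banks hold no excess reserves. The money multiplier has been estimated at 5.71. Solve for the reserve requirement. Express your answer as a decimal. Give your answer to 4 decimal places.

0.1479

Using m = 5.71. Since m = (1 + c)/(c + rr + e), the denominator satisfies c + rr + e = (1 + c)/m = (1 + 0.033) / 5.71 ≈ 0.180911.
With c = 0.033 and e = 0, the reserve requirement is 0.180911 − 0.033 − 0 = 0.147911.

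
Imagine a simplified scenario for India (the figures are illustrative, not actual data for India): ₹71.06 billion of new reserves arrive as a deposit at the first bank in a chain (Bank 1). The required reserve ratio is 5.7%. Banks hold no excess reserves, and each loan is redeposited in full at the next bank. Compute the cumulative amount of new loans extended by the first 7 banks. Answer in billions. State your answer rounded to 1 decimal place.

₹396.1 billion

Bank i lends (1 − rr)^i of the original deposit: Bank 1 lends 71.06·0.9430 ≈ 67.0096, Bank 2 lends 71.06·0.9430² ≈ 63.1900, and so on.
Summing a geometric series: total = 71.06·[0.9430·(1 − 0.9430^7) / (1 − 0.9430)] ≈ 396.0568 billion.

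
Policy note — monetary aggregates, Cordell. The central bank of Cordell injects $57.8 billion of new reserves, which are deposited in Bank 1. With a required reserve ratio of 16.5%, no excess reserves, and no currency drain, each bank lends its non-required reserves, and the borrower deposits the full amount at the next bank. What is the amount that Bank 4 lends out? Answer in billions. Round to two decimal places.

$28.10 billion

Each bank lends a fraction (1 − rr) = 0.8350 of the deposit it receives, so Bank 4 receives 57.8·0.8350^3 and lends 57.8·0.8350^4 ≈ 28.0979 billion.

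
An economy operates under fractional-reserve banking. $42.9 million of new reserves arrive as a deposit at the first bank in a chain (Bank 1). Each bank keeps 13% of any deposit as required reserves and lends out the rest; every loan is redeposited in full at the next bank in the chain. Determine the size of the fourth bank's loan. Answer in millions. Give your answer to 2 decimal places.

$24.58 million

Each bank lends a fraction (1 − rr) = 0.8700 of the deposit it receives, so Bank 4 receives 42.9·0.8700^3 and lends 42.9·0.8700^4 ≈ 24.5773 million.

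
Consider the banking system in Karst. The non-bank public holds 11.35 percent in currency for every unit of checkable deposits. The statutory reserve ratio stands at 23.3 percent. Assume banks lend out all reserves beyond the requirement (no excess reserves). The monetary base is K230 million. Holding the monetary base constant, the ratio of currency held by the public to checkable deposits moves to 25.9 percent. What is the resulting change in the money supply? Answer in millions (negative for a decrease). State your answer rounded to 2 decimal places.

Initially m₁ = (1 + 0.1135) / (0.233 + 0.1135) ≈ 3.213564, so M₁ = 3.213564 × 230 ≈ 739.1197 million.
After the change m₂ = (1 + 0.259) / (0.233 + 0.259) ≈ 2.558943, so M₂ = 2.558943 × 230 ≈ 588.5569 million.
ΔM = M₂ − M₁ = 588.5569 − 739.1197 = -150.5628 million.

-150.56 million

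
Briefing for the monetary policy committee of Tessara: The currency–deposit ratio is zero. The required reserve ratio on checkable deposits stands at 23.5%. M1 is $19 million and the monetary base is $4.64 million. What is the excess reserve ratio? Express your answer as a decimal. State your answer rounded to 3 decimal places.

Using m = M/MB = 19/4.64 ≈ 4.094828. Since m = (1 + c)/(c + rr + e), the denominator satisfies c + rr + e = (1 + c)/m = (1 + 0) / 4.094828 ≈ 0.244211.
With c = 0 and rr = 0.235, the excess reserve ratio is 0.244211 − 0 − 0.235 = 0.009211.

0.009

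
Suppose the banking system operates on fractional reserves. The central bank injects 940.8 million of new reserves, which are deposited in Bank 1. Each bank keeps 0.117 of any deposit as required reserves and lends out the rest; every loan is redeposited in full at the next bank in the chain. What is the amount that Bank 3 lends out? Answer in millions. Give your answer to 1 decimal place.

Each bank lends a fraction (1 − rr) = 0.8830 of the deposit it receives, so Bank 3 receives 940.8·0.8830^2 and lends 940.8·0.8830^3 ≈ 647.7082 million.

647.7 million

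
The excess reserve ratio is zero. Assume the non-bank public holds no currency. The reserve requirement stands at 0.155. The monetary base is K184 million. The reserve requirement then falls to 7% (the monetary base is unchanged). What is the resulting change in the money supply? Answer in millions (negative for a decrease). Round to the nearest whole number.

K1441 million

Initially m₁ = 1 / (0.155) ≈ 6.4516, so M₁ = 6.4516 × 184 = 1187.0944 million.
After the change m₂ = 1 / (0.07) ≈ 14.2857, so M₂ = 14.2857 × 184 = 2628.5688 million.
ΔM = M₂ − M₁ = 2628.5688 − 1187.0944 = 1441.4744 million.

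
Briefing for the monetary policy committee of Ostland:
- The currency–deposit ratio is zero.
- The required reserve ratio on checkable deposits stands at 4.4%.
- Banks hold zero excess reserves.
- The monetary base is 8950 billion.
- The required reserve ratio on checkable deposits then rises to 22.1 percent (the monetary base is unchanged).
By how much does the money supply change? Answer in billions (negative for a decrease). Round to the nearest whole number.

-162911 billion

Initially m₁ = 1 / (0.044) ≈ 22.72727, so M₁ = 22.72727 × 8950 = 203409.0665 billion.
After the change m₂ = 1 / (0.221) ≈ 4.52489, so M₂ = 4.52489 × 8950 = 40497.7655 billion.
ΔM = M₂ − M₁ = 40497.7655 − 203409.0665 = -162911.301 billion.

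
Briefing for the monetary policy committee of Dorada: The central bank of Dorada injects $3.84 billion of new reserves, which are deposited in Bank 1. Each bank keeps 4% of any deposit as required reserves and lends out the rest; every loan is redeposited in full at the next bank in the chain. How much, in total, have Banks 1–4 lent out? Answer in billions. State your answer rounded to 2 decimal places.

$13.88 billion

Bank i lends (1 − rr)^i of the original deposit: Bank 1 lends 3.84·0.9600 = 3.6864, Bank 2 lends 3.84·0.9600² ≈ 3.5389, and so on.
Summing a geometric series: total = 3.84·[0.9600·(1 − 0.9600^4) / (1 − 0.9600)] ≈ 13.8842 billion.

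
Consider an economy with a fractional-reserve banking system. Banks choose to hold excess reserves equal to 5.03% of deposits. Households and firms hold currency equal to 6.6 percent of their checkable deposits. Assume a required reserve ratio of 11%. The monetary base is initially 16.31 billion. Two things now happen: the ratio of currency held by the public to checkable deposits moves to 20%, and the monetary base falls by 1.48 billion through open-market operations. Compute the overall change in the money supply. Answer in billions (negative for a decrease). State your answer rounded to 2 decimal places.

Before: m₁ = (1 + 0.066) / (0.11 + 0.0503 + 0.066) ≈ 4.71056, MB₁ = 16.31, so M₁ = 4.71056 × 16.31 ≈ 76.8292 billion.
After: m₂ = (1 + 0.2) / (0.11 + 0.0503 + 0.2) ≈ 3.33056, MB₂ = 16.31 − 1.48 = 14.83, so M₂ = 3.33056 × 14.83 ≈ 49.3922 billion.
ΔM = M₂ − M₁ = 49.3922 − 76.8292 = -27.437 billion.

-27.44 billion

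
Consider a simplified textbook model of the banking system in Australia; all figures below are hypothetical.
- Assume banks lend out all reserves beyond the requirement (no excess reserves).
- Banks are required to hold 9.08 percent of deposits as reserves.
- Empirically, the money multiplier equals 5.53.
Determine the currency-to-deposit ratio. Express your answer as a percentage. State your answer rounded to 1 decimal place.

Using m = 5.53. From m = (1 + c)/(c + rr + e), rearranging gives 1 + c = m·(c + rr + e), so c·(1 − m) = m·(rr + e) − 1.
Hence c = [m·(rr + e) − 1]/(1 − m) = [5.53 × (0.0908 + 0) − 1] / (1 − 5.53) ≈ 0.109906.

11.0%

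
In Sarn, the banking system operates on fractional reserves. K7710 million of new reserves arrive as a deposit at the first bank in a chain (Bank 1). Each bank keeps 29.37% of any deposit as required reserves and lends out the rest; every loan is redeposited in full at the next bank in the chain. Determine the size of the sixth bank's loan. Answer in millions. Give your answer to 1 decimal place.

K957.2 million

Each bank lends a fraction (1 − rr) = 0.7063 of the deposit it receives, so Bank 6 receives 7710·0.7063^5 and lends 7710·0.7063^6 ≈ 957.1712 million.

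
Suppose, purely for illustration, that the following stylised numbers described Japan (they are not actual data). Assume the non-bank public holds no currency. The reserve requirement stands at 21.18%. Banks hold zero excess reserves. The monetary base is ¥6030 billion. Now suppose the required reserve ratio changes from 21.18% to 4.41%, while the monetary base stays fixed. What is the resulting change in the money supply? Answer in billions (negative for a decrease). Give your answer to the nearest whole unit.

Initially m₁ = 1 / (0.2118) ≈ 4.72144, so M₁ = 4.72144 × 6030 = 28470.2832 billion.
After the change m₂ = 1 / (0.0441) ≈ 22.67574, so M₂ = 22.67574 × 6030 = 136734.7122 billion.
ΔM = M₂ − M₁ = 136734.7122 − 28470.2832 = 108264.429 billion.

¥108264 billion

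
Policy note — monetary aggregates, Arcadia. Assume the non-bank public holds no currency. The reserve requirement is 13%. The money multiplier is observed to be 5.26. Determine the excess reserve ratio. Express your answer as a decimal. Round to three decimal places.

0.060

Using m = 5.26. Since m = (1 + c)/(c + rr + e), the denominator satisfies c + rr + e = (1 + c)/m = (1 + 0) / 5.26 ≈ 0.190114.
With c = 0 and rr = 0.13, the excess reserve ratio is 0.190114 − 0 − 0.13 = 0.060114.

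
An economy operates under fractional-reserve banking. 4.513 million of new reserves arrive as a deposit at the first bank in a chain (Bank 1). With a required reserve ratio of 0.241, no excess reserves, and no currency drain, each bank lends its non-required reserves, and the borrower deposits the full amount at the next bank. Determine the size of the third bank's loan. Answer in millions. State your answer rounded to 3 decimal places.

1.973 million

Each bank lends a fraction (1 − rr) = 0.7590 of the deposit it receives, so Bank 3 receives 4.513·0.7590^2 and lends 4.513·0.7590^3 ≈ 1.9733 million.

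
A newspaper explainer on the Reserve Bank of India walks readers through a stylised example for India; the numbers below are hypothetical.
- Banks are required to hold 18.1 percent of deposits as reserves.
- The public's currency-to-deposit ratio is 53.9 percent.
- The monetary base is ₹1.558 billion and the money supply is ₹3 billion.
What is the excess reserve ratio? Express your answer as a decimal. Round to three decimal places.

Using m = M/MB = 3/1.558 ≈ 1.925546. Since m = (1 + c)/(c + rr + e), the denominator satisfies c + rr + e = (1 + c)/m = (1 + 0.539) / 1.925546 ≈ 0.799254.
With c = 0.539 and rr = 0.181, the excess reserve ratio is 0.799254 − 0.539 − 0.181 = 0.079254.

0.079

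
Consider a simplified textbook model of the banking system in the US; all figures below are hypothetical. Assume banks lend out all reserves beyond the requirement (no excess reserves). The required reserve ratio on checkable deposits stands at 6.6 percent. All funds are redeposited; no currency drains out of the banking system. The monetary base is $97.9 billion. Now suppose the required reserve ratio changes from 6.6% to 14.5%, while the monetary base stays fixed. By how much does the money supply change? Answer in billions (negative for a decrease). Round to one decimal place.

-808.2 billion

Initially m₁ = 1 / (0.066) ≈ 15.1515, so M₁ = 15.1515 × 97.9 ≈ 1483.3319 billion.
After the change m₂ = 1 / (0.145) ≈ 6.8966, so M₂ = 6.8966 × 97.9 ≈ 675.1771 billion.
ΔM = M₂ − M₁ = 675.1771 − 1483.3319 = -808.1548 billion.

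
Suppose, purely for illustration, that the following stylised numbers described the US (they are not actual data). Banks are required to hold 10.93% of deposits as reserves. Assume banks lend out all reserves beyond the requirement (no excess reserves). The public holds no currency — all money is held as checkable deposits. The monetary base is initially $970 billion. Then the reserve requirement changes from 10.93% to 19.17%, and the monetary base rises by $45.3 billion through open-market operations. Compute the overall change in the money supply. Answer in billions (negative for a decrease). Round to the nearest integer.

-3578 billion

Before: m₁ = 1 / (0.1093) ≈ 9.14913, MB₁ = 970, so M₁ = 9.14913 × 970 = 8874.6561 billion.
After: m₂ = 1 / (0.1917) ≈ 5.21648, MB₂ = 970 + 45.3 = 1015.3, so M₂ = 5.21648 × 1015.3 ≈ 5296.2921 billion.
ΔM = M₂ − M₁ = 5296.2921 − 8874.6561 = -3578.364 billion.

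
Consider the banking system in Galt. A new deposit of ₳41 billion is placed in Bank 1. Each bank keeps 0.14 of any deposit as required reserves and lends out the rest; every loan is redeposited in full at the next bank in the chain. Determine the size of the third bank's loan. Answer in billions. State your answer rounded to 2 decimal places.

₳26.08 billion

Each bank lends a fraction (1 − rr) = 0.8600 of the deposit it receives, so Bank 3 receives 41·0.8600^2 and lends 41·0.8600^3 ≈ 26.0783 billion.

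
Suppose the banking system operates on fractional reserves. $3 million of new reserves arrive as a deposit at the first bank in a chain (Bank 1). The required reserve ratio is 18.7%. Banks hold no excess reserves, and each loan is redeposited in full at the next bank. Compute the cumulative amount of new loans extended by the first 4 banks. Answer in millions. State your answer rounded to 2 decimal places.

$7.34 million

Bank i lends (1 − rr)^i of the original deposit: Bank 1 lends 3·0.8130 = 2.4390, Bank 2 lends 3·0.8130² ≈ 1.9829, and so on.
Summing a geometric series: total = 3·[0.8130·(1 − 0.8130^4) / (1 − 0.8130)] ≈ 7.3447 million.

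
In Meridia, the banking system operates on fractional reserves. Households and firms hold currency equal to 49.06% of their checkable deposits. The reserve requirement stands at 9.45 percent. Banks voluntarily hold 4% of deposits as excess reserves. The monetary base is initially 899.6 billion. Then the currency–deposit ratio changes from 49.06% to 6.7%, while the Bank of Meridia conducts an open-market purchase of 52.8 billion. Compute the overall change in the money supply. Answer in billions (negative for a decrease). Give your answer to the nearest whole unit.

2898 billion

Before: m₁ = (1 + 0.4906) / (0.0945 + 0.04 + 0.4906) ≈ 2.3846, MB₁ = 899.6, so M₁ = 2.3846 × 899.6 ≈ 2145.1862 billion.
After: m₂ = (1 + 0.067) / (0.0945 + 0.04 + 0.067) ≈ 5.2953, MB₂ = 899.6 + 52.8 = 952.4, so M₂ = 5.2953 × 952.4 ≈ 5043.2437 billion.
ΔM = M₂ − M₁ = 5043.2437 − 2145.1862 = 2898.0575 billion.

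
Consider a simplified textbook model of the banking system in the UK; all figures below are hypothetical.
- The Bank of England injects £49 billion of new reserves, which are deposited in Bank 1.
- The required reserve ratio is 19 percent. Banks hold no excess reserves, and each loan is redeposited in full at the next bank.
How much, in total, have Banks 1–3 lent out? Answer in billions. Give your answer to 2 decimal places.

Bank i lends (1 − rr)^i of the original deposit: Bank 1 lends 49·0.8100 = 39.6900, Bank 2 lends 49·0.8100² = 32.1489, and so on.
Summing a geometric series: total = 49·[0.8100·(1 − 0.8100^3) / (1 − 0.8100)] ≈ 97.8795 billion.

£97.88 billion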